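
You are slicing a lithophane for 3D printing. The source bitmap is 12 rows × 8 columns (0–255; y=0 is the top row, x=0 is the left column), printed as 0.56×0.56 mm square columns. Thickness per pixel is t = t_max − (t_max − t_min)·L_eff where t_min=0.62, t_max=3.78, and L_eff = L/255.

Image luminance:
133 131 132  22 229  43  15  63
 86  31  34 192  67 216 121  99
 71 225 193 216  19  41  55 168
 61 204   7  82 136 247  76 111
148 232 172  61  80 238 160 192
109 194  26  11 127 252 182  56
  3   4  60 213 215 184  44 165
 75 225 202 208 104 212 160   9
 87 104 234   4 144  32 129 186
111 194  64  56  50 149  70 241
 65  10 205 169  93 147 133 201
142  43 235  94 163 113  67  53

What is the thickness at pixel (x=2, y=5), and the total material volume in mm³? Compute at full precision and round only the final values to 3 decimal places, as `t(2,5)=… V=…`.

span = t_max - t_min = 3.78 - 0.62 = 3.160
L(2,5) = 26, L_eff = 26/255 = 0.101961
t(2,5) = 3.78 - 3.160·0.101961 = 3.458
Σt over all 12·8 pixels = 464679/2125 ≈ 218.6724706
V = pitch²·Σt = 0.56²·464679/2125 = 68.576

t(2,5)=3.458 V=68.576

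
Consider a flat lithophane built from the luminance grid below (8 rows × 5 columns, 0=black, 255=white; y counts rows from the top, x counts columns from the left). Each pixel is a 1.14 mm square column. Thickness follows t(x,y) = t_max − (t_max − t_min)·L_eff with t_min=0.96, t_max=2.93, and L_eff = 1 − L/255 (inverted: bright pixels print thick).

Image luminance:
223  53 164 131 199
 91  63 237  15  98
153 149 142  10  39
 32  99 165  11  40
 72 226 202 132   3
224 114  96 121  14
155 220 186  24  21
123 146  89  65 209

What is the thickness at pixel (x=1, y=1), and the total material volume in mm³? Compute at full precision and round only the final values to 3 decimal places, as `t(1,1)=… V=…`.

span = t_max - t_min = 2.93 - 0.96 = 1.970
L(1,1) = 63, L_eff = 1 - 63/255 = 0.752941 (inverted)
t(1,1) = 2.93 - 1.970·0.752941 = 1.447
Σt over all 8·5 pixels = 27599/375 ≈ 73.5973333
V = pitch²·Σt = 1.14²·27599/375 = 95.647

t(1,1)=1.447 V=95.647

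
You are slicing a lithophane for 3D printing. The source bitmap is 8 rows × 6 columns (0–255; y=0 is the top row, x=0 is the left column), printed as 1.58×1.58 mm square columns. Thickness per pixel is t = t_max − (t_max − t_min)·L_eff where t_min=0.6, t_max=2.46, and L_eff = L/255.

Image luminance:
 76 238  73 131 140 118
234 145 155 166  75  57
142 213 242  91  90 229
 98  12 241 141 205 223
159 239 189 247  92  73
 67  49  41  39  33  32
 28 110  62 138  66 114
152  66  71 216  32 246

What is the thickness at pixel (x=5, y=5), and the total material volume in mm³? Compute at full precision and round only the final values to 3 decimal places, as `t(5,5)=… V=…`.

t(5,5)=2.227 V=183.773

span = t_max - t_min = 2.46 - 0.6 = 1.860
L(5,5) = 32, L_eff = 32/255 = 0.125490
t(5,5) = 2.46 - 1.860·0.125490 = 2.227
Σt over all 8·6 pixels = 156432/2125 ≈ 73.6150588
V = pitch²·Σt = 1.58²·156432/2125 = 183.773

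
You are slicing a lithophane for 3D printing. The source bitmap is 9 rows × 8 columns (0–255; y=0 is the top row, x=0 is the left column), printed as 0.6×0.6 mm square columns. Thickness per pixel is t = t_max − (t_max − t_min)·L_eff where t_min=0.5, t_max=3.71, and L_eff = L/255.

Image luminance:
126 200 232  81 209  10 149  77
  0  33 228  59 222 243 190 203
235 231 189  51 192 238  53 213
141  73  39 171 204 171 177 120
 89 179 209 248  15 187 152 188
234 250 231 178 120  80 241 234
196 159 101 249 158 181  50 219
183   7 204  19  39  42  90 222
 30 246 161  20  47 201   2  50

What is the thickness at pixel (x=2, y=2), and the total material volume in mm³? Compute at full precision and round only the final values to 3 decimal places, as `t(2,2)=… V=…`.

span = t_max - t_min = 3.71 - 0.5 = 3.210
L(2,2) = 189, L_eff = 189/255 = 0.741176
t(2,2) = 3.71 - 3.210·0.741176 = 1.331
Σt over all 9·8 pixels = 1150123/8500 ≈ 135.3085882
V = pitch²·Σt = 0.6²·1150123/8500 = 48.711

t(2,2)=1.331 V=48.711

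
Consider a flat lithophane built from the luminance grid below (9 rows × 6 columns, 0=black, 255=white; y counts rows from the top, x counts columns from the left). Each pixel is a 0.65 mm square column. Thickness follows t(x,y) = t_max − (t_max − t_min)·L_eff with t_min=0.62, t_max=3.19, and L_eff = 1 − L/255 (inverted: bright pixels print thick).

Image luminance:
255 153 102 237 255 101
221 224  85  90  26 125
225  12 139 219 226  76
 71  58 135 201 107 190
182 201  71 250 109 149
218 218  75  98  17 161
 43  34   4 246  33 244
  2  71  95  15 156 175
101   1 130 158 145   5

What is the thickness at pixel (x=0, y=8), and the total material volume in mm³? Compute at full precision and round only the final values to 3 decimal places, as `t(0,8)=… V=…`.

span = t_max - t_min = 3.19 - 0.62 = 2.570
L(0,8) = 101, L_eff = 1 - 101/255 = 0.603922 (inverted)
t(0,8) = 3.19 - 2.570·0.603922 = 1.638
Σt over all 9·6 pixels = 131866/1275 ≈ 103.4243137
V = pitch²·Σt = 0.65²·131866/1275 = 43.697

t(0,8)=1.638 V=43.697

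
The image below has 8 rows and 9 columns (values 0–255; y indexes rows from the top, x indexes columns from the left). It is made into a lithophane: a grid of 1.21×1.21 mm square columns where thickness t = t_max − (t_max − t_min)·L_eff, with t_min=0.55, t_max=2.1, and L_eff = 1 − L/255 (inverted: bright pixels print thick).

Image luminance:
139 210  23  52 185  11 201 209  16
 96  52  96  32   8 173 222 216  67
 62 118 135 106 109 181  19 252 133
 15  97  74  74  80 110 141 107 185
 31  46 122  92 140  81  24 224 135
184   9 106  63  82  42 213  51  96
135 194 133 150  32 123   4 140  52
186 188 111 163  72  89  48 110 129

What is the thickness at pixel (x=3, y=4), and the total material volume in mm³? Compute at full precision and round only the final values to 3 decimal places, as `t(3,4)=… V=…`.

span = t_max - t_min = 2.1 - 0.55 = 1.550
L(3,4) = 92, L_eff = 1 - 92/255 = 0.639216 (inverted)
t(3,4) = 2.1 - 1.550·0.639216 = 1.109
Σt over all 8·9 pixels = 73991/850 ≈ 87.0482353
V = pitch²·Σt = 1.21²·73991/850 = 127.447

t(3,4)=1.109 V=127.447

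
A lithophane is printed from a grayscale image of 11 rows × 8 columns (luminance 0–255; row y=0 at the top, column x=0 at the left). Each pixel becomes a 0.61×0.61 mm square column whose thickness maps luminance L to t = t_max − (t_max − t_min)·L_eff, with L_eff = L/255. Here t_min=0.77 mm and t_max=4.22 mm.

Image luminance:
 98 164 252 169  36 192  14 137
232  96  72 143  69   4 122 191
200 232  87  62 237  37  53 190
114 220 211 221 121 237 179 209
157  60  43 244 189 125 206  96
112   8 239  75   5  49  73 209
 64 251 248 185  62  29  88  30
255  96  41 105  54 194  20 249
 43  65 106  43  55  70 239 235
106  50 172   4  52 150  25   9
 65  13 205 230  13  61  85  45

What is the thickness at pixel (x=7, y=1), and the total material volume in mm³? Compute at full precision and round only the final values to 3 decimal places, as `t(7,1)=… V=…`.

t(7,1)=1.636 V=84.804

span = t_max - t_min = 4.22 - 0.77 = 3.450
L(7,1) = 191, L_eff = 191/255 = 0.749020
t(7,1) = 4.22 - 3.450·0.749020 = 1.636
Σt over all 11·8 pixels = 387443/1700 ≈ 227.9076471
V = pitch²·Σt = 0.61²·387443/1700 = 84.804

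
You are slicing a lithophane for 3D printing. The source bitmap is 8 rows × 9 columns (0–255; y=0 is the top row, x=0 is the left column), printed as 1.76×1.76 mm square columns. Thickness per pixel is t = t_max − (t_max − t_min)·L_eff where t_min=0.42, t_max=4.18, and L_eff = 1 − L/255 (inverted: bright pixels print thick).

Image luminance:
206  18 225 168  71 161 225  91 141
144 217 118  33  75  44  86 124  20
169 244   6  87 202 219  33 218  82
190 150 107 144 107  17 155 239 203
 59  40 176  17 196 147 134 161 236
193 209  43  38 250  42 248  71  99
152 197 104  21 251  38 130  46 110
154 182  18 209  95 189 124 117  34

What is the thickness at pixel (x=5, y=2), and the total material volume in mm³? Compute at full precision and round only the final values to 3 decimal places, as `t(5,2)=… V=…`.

t(5,2)=3.649 V=517.028

span = t_max - t_min = 4.18 - 0.42 = 3.760
L(5,2) = 219, L_eff = 1 - 219/255 = 0.141176 (inverted)
t(5,2) = 4.18 - 3.760·0.141176 = 3.649
Σt over all 8·9 pixels = 1064066/6375 ≈ 166.9123137
V = pitch²·Σt = 1.76²·1064066/6375 = 517.028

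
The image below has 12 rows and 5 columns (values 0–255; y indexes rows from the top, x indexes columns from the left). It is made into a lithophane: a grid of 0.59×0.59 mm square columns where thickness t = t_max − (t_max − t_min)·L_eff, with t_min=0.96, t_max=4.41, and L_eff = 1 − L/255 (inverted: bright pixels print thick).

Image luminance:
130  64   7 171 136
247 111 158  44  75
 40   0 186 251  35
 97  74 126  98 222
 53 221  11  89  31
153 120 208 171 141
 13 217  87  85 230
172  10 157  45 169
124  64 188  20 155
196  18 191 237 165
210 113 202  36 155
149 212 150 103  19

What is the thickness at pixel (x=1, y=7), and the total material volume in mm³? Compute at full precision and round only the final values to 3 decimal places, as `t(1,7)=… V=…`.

span = t_max - t_min = 4.41 - 0.96 = 3.450
L(1,7) = 10, L_eff = 1 - 10/255 = 0.960784 (inverted)
t(1,7) = 4.41 - 3.450·0.960784 = 1.095
Σt over all 12·5 pixels = 133623/850 ≈ 157.2035294
V = pitch²·Σt = 0.59²·133623/850 = 54.723

t(1,7)=1.095 V=54.723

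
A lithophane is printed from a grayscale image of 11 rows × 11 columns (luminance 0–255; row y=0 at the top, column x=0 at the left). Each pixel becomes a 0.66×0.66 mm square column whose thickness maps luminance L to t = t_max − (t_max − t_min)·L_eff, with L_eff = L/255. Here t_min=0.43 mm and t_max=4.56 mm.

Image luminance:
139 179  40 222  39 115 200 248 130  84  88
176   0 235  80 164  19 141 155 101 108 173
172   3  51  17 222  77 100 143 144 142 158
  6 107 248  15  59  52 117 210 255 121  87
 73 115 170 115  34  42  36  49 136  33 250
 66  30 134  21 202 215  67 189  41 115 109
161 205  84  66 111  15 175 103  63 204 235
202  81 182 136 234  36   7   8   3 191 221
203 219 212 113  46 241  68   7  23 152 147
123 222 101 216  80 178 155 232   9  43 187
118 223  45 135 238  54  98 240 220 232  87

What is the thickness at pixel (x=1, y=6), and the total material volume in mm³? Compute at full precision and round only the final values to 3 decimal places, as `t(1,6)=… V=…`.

span = t_max - t_min = 4.56 - 0.43 = 4.130
L(1,6) = 205, L_eff = 205/255 = 0.803922
t(1,6) = 4.56 - 4.130·0.803922 = 1.240
Σt over all 11·11 pixels = 3942809/12750 ≈ 309.2399216
V = pitch²·Σt = 0.66²·3942809/12750 = 134.705

t(1,6)=1.240 V=134.705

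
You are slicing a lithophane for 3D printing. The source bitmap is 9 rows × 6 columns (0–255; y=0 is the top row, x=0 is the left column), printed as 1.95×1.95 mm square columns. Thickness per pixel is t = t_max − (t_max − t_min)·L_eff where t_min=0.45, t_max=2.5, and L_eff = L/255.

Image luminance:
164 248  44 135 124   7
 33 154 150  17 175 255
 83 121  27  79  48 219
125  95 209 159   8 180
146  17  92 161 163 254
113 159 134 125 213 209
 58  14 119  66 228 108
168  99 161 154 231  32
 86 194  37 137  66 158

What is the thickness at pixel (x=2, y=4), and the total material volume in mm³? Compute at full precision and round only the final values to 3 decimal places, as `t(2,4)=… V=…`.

t(2,4)=1.760 V=306.660

span = t_max - t_min = 2.5 - 0.45 = 2.050
L(2,4) = 92, L_eff = 92/255 = 0.360784
t(2,4) = 2.5 - 2.050·0.360784 = 1.760
Σt over all 9·6 pixels = 411299/5100 ≈ 80.6468627
V = pitch²·Σt = 1.95²·411299/5100 = 306.660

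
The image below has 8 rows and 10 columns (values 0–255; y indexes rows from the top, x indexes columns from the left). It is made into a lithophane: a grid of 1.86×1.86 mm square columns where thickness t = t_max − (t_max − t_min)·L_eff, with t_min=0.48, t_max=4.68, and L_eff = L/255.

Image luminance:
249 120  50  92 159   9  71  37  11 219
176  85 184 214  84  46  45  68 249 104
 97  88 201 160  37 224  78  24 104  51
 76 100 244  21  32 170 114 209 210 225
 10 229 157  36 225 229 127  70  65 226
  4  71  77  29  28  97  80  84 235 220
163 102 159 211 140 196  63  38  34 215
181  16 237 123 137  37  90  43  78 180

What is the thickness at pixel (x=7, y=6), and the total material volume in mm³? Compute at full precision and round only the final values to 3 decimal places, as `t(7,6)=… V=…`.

span = t_max - t_min = 4.68 - 0.48 = 4.200
L(7,6) = 38, L_eff = 38/255 = 0.149020
t(7,6) = 4.68 - 4.200·0.149020 = 4.054
Σt over all 8·10 pixels = 92767/425 ≈ 218.2752941
V = pitch²·Σt = 1.86²·92767/425 = 755.145

t(7,6)=4.054 V=755.145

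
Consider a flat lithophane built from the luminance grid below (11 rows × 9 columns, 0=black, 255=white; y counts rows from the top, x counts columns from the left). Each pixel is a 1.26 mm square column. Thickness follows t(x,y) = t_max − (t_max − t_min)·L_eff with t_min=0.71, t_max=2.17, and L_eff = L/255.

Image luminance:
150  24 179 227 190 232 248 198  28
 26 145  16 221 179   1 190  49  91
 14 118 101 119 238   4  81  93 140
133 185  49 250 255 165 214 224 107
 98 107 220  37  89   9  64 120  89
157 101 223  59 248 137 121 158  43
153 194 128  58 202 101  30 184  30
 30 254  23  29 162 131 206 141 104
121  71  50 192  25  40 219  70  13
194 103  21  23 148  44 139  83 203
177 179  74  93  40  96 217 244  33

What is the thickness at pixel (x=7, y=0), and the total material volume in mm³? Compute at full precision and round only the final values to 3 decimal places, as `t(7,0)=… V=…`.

t(7,0)=1.036 V=231.659

span = t_max - t_min = 2.17 - 0.71 = 1.460
L(7,0) = 198, L_eff = 198/255 = 0.776471
t(7,0) = 2.17 - 1.460·0.776471 = 1.036
Σt over all 11·9 pixels = 145.918
V = pitch²·Σt = 1.26²·145.918 = 231.659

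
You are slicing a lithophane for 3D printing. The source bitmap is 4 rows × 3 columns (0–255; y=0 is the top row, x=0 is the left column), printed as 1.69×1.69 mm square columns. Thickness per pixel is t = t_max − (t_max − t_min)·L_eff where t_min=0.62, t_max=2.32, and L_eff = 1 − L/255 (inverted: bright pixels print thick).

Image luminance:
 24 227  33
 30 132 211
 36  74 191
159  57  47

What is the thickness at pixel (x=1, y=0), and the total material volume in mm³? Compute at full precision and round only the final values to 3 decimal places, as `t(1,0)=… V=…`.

span = t_max - t_min = 2.32 - 0.62 = 1.700
L(1,0) = 227, L_eff = 1 - 227/255 = 0.109804 (inverted)
t(1,0) = 2.32 - 1.700·0.109804 = 2.133
Σt over all 4·3 pixels = 15.58
V = pitch²·Σt = 1.69²·15.58 = 44.498

t(1,0)=2.133 V=44.498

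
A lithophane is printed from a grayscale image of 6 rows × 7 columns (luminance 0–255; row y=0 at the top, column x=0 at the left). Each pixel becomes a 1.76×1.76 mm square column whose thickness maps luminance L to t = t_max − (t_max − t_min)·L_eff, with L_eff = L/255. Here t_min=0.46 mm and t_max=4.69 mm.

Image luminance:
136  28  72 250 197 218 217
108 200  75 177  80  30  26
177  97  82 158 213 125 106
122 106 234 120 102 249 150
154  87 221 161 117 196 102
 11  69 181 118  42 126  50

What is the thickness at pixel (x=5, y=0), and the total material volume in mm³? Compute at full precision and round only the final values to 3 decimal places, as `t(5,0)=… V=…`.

t(5,0)=1.074 V=328.069

span = t_max - t_min = 4.69 - 0.46 = 4.230
L(5,0) = 218, L_eff = 218/255 = 0.854902
t(5,0) = 4.69 - 4.230·0.854902 = 1.074
Σt over all 6·7 pixels = 45012/425 ≈ 105.9105882
V = pitch²·Σt = 1.76²·45012/425 = 328.069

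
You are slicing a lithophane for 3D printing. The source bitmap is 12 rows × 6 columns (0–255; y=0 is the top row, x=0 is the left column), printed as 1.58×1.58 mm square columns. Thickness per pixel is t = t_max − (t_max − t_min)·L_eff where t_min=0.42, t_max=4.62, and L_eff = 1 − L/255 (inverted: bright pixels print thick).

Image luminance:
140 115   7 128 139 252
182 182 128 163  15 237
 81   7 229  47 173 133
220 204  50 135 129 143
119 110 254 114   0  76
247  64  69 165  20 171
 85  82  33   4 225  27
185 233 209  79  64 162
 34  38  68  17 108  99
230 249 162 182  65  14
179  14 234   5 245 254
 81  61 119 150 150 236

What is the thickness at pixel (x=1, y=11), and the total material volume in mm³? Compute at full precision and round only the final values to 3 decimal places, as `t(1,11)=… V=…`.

t(1,11)=1.425 V=446.779

span = t_max - t_min = 4.62 - 0.42 = 4.200
L(1,11) = 61, L_eff = 1 - 61/255 = 0.760784 (inverted)
t(1,11) = 4.62 - 4.200·0.760784 = 1.425
Σt over all 12·6 pixels = 76062/425 ≈ 178.9694118
V = pitch²·Σt = 1.58²·76062/425 = 446.779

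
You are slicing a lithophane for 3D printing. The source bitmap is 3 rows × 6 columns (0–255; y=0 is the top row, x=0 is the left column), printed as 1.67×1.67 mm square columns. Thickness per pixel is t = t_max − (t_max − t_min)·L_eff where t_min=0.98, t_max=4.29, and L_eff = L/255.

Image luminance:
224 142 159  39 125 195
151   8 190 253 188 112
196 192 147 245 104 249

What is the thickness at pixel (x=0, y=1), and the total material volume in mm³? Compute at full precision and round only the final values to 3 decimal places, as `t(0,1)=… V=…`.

t(0,1)=2.330 V=109.688

span = t_max - t_min = 4.29 - 0.98 = 3.310
L(0,1) = 151, L_eff = 151/255 = 0.592157
t(0,1) = 4.29 - 3.310·0.592157 = 2.330
Σt over all 3·6 pixels = 334307/8500 ≈ 39.3302353
V = pitch²·Σt = 1.67²·334307/8500 = 109.688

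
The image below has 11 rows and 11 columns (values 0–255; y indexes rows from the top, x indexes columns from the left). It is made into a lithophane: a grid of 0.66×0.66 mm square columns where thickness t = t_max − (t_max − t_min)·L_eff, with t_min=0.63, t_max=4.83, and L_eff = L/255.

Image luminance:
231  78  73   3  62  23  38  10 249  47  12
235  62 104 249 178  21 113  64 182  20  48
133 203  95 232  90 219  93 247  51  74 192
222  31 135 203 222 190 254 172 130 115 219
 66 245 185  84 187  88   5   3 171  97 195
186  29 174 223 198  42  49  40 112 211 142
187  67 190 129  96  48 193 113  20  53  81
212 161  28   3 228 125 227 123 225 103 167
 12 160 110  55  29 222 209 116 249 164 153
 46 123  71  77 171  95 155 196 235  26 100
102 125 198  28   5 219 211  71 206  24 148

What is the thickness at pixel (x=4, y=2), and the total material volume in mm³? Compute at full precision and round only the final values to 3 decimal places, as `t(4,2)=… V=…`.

span = t_max - t_min = 4.83 - 0.63 = 4.200
L(4,2) = 90, L_eff = 90/255 = 0.352941
t(4,2) = 4.83 - 4.200·0.352941 = 3.348
Σt over all 11·11 pixels = 566643/1700 ≈ 333.3194118
V = pitch²·Σt = 0.66²·566643/1700 = 145.194

t(4,2)=3.348 V=145.194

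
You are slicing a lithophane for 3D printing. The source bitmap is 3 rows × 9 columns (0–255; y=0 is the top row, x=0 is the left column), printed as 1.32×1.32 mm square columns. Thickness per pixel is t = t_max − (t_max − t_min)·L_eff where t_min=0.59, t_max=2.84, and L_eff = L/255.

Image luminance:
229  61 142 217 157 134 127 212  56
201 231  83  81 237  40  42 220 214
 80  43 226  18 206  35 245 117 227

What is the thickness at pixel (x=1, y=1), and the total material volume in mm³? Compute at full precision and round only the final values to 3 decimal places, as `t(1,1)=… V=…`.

span = t_max - t_min = 2.84 - 0.59 = 2.250
L(1,1) = 231, L_eff = 231/255 = 0.905882
t(1,1) = 2.84 - 2.250·0.905882 = 0.802
Σt over all 3·9 pixels = 72141/1700 ≈ 42.4358824
V = pitch²·Σt = 1.32²·72141/1700 = 73.940

t(1,1)=0.802 V=73.940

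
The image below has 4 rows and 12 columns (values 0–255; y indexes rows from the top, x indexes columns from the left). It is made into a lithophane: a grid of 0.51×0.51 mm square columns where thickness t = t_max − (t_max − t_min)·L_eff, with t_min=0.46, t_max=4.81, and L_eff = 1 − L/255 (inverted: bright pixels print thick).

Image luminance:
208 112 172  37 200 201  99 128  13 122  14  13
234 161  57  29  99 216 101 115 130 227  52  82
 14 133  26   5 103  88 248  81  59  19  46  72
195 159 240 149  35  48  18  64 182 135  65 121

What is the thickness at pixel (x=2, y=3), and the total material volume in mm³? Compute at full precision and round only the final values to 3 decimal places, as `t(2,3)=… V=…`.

span = t_max - t_min = 4.81 - 0.46 = 4.350
L(2,3) = 240, L_eff = 1 - 240/255 = 0.058824 (inverted)
t(2,3) = 4.81 - 4.350·0.058824 = 4.554
Σt over all 4·12 pixels = 186219/1700 ≈ 109.5405882
V = pitch²·Σt = 0.51²·186219/1700 = 28.492

t(2,3)=4.554 V=28.492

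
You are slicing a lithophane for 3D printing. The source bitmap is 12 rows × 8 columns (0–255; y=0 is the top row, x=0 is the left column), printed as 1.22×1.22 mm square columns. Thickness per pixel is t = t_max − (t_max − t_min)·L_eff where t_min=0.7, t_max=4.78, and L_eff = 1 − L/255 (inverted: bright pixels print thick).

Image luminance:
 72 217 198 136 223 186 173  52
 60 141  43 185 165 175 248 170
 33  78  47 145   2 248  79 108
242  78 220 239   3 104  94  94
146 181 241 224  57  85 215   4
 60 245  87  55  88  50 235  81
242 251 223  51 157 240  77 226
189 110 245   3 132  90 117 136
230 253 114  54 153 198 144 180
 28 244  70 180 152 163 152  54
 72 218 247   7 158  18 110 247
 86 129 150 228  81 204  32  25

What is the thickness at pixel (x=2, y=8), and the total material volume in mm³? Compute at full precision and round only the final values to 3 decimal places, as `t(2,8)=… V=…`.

span = t_max - t_min = 4.78 - 0.7 = 4.080
L(2,8) = 114, L_eff = 1 - 114/255 = 0.552941 (inverted)
t(2,8) = 4.78 - 4.080·0.552941 = 2.524
Σt over all 12·8 pixels = 278.112
V = pitch²·Σt = 1.22²·278.112 = 413.942

t(2,8)=2.524 V=413.942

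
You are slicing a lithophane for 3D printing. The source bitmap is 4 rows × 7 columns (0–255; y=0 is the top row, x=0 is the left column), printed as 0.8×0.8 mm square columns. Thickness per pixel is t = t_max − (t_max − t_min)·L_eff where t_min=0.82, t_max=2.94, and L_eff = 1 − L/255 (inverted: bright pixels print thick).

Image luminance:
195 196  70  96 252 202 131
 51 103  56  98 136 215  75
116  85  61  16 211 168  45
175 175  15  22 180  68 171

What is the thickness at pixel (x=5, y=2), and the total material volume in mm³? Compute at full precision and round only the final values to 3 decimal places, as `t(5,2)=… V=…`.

span = t_max - t_min = 2.94 - 0.82 = 2.120
L(5,2) = 168, L_eff = 1 - 168/255 = 0.341176 (inverted)
t(5,2) = 2.94 - 2.120·0.341176 = 2.217
Σt over all 4·7 pixels = 108574/2125 ≈ 51.0936471
V = pitch²·Σt = 0.8²·108574/2125 = 32.700

t(5,2)=2.217 V=32.700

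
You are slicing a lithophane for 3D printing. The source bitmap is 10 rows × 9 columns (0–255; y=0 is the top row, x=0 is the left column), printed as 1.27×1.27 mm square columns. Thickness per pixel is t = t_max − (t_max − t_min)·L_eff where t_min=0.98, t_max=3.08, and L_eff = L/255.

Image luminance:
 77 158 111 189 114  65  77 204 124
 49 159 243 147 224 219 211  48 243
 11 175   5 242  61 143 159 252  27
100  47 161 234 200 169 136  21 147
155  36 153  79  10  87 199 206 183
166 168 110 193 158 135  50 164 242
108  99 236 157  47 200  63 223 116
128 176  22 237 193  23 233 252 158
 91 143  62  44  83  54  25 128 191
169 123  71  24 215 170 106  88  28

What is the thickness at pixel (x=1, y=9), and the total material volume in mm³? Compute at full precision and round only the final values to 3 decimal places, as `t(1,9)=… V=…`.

span = t_max - t_min = 3.08 - 0.98 = 2.100
L(1,9) = 123, L_eff = 123/255 = 0.482353
t(1,9) = 3.08 - 2.100·0.482353 = 2.067
Σt over all 10·9 pixels = 76048/425 ≈ 178.9364706
V = pitch²·Σt = 1.27²·76048/425 = 288.607

t(1,9)=2.067 V=288.607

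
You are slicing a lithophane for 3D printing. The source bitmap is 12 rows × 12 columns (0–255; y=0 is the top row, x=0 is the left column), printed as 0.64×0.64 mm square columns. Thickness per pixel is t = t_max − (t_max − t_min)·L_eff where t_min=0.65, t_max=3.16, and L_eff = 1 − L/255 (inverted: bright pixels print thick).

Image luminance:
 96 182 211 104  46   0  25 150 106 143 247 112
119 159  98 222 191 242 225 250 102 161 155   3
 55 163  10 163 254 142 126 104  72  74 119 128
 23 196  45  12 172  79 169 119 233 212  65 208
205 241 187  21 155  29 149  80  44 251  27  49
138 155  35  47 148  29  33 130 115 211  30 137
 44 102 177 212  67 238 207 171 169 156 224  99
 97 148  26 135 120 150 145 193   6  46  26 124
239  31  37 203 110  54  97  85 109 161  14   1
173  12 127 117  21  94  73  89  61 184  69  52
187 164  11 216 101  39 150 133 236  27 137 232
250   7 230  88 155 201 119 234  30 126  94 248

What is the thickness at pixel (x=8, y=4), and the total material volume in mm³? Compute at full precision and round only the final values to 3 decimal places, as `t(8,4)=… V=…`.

span = t_max - t_min = 3.16 - 0.65 = 2.510
L(8,4) = 44, L_eff = 1 - 44/255 = 0.827451 (inverted)
t(8,4) = 3.16 - 2.510·0.827451 = 1.083
Σt over all 12·12 pixels = 1704112/6375 ≈ 267.3116863
V = pitch²·Σt = 0.64²·1704112/6375 = 109.491

t(8,4)=1.083 V=109.491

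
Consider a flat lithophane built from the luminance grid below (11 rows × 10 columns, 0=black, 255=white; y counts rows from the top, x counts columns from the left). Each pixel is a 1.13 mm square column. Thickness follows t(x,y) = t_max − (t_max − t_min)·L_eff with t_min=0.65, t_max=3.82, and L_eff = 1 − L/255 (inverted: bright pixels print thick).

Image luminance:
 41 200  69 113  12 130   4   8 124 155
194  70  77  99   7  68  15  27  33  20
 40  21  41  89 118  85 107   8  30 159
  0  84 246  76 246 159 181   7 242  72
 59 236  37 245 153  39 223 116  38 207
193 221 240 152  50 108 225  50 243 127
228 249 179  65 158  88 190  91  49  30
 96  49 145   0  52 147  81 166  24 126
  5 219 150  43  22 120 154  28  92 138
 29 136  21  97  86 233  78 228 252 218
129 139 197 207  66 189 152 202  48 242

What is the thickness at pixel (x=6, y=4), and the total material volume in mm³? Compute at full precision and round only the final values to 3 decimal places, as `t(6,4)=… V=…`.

t(6,4)=3.422 V=290.861

span = t_max - t_min = 3.82 - 0.65 = 3.170
L(6,4) = 223, L_eff = 1 - 223/255 = 0.125490 (inverted)
t(6,4) = 3.82 - 3.170·0.125490 = 3.422
Σt over all 11·10 pixels = 2904287/12750 ≈ 227.7872157
V = pitch²·Σt = 1.13²·2904287/12750 = 290.861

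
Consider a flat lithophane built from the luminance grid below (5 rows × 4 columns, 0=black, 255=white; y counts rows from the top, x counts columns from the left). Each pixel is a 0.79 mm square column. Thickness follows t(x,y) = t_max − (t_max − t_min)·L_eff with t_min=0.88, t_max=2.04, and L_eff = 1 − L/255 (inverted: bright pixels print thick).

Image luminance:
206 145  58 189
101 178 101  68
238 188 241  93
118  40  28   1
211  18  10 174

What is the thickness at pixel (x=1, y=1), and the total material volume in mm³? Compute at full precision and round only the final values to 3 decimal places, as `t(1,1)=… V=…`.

span = t_max - t_min = 2.04 - 0.88 = 1.160
L(1,1) = 178, L_eff = 1 - 178/255 = 0.301961 (inverted)
t(1,1) = 2.04 - 1.160·0.301961 = 1.690
Σt over all 5·4 pixels = 60658/2125 ≈ 28.5449412
V = pitch²·Σt = 0.79²·60658/2125 = 17.815

t(1,1)=1.690 V=17.815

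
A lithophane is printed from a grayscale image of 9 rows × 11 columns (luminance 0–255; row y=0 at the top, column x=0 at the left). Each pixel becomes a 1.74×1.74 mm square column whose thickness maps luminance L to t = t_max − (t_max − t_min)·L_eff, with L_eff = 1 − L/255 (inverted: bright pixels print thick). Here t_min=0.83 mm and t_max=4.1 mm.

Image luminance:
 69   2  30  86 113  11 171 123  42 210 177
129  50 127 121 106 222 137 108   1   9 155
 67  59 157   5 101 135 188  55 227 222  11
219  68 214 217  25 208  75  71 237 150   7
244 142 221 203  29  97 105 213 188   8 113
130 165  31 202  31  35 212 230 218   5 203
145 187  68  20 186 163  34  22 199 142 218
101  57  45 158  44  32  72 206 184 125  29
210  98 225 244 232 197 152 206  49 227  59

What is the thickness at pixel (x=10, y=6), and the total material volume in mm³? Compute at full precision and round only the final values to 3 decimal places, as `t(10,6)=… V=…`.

t(10,6)=3.626 V=725.465

span = t_max - t_min = 4.1 - 0.83 = 3.270
L(10,6) = 218, L_eff = 1 - 218/255 = 0.145098 (inverted)
t(10,6) = 4.1 - 3.270·0.145098 = 3.626
Σt over all 9·11 pixels = 2036747/8500 ≈ 239.6172941
V = pitch²·Σt = 1.74²·2036747/8500 = 725.465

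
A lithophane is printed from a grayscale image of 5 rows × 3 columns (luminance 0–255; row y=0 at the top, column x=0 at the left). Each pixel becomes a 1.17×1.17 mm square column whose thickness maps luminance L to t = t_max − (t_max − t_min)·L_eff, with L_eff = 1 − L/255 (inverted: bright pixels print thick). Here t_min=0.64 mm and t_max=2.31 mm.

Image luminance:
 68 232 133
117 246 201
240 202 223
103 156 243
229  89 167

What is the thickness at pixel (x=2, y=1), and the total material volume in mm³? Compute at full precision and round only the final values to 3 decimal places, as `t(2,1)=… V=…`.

span = t_max - t_min = 2.31 - 0.64 = 1.670
L(2,1) = 201, L_eff = 1 - 201/255 = 0.211765 (inverted)
t(2,1) = 2.31 - 1.670·0.211765 = 1.956
Σt over all 5·3 pixels = 229061/8500 ≈ 26.9483529
V = pitch²·Σt = 1.17²·229061/8500 = 36.890

t(2,1)=1.956 V=36.890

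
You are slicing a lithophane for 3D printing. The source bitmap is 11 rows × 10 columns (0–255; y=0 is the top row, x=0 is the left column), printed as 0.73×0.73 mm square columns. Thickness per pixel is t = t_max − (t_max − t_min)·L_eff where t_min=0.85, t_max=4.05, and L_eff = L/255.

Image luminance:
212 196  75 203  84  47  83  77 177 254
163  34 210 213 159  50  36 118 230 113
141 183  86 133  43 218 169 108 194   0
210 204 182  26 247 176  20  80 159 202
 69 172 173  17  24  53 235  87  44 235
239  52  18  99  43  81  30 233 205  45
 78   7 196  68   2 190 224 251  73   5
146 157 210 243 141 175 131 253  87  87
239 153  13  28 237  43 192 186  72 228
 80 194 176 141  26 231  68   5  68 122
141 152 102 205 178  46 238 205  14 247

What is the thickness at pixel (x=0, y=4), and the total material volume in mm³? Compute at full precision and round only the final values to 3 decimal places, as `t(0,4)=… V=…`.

t(0,4)=3.184 V=140.955

span = t_max - t_min = 4.05 - 0.85 = 3.200
L(0,4) = 69, L_eff = 69/255 = 0.270588
t(0,4) = 4.05 - 3.200·0.270588 = 3.184
Σt over all 11·10 pixels = 674489/2550 ≈ 264.5054902
V = pitch²·Σt = 0.73²·674489/2550 = 140.955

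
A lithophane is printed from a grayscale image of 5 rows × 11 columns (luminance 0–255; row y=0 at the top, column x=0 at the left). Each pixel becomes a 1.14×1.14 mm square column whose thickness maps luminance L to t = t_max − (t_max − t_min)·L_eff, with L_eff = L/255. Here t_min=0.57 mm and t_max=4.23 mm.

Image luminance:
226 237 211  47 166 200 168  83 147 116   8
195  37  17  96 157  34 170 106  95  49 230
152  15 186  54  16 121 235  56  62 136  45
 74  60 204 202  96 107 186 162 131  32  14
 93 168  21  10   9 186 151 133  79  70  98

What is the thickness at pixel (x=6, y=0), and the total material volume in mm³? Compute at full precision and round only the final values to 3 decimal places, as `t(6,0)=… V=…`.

t(6,0)=1.819 V=187.468

span = t_max - t_min = 4.23 - 0.57 = 3.660
L(6,0) = 168, L_eff = 168/255 = 0.658824
t(6,0) = 4.23 - 3.660·0.658824 = 1.819
Σt over all 5·11 pixels = 1226127/8500 ≈ 144.2502353
V = pitch²·Σt = 1.14²·1226127/8500 = 187.468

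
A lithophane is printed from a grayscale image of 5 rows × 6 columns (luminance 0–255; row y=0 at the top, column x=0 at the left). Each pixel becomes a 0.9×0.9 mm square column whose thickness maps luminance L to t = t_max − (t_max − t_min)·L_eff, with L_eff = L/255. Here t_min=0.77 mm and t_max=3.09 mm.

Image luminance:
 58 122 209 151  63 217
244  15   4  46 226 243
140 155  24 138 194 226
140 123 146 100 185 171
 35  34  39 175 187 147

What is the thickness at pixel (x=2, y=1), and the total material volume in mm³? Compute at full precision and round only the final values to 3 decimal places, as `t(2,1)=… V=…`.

t(2,1)=3.054 V=45.926

span = t_max - t_min = 3.09 - 0.77 = 2.320
L(2,1) = 4, L_eff = 4/255 = 0.015686
t(2,1) = 3.09 - 2.320·0.015686 = 3.054
Σt over all 5·6 pixels = 240971/4250 ≈ 56.6990588
V = pitch²·Σt = 0.9²·240971/4250 = 45.926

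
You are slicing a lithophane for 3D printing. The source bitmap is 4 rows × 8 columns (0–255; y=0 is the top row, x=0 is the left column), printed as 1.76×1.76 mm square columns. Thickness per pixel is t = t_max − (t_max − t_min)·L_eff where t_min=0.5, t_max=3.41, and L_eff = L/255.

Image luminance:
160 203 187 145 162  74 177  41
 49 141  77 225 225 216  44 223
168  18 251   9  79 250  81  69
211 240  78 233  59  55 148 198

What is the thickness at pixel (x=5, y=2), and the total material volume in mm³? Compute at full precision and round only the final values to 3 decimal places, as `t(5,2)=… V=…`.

span = t_max - t_min = 3.41 - 0.5 = 2.910
L(5,2) = 250, L_eff = 250/255 = 0.980392
t(5,2) = 3.41 - 2.910·0.980392 = 0.557
Σt over all 4·8 pixels = 122852/2125 ≈ 57.8127059
V = pitch²·Σt = 1.76²·122852/2125 = 179.081

t(5,2)=0.557 V=179.081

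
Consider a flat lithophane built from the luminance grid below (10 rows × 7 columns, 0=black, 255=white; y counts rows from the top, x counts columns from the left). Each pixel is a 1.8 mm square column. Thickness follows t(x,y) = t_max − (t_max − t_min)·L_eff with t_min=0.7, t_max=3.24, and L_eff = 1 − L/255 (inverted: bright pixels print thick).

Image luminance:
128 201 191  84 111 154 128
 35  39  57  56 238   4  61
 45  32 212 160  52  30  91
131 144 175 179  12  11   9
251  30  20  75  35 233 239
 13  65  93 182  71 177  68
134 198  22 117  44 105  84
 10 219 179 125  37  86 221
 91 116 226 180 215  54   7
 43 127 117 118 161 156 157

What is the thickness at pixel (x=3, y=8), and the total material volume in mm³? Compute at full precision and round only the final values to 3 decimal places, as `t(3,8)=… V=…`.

t(3,8)=2.493 V=406.326

span = t_max - t_min = 3.24 - 0.7 = 2.540
L(3,8) = 180, L_eff = 1 - 180/255 = 0.294118 (inverted)
t(3,8) = 3.24 - 2.540·0.294118 = 2.493
Σt over all 10·7 pixels = 532989/4250 ≈ 125.4091765
V = pitch²·Σt = 1.8²·532989/4250 = 406.326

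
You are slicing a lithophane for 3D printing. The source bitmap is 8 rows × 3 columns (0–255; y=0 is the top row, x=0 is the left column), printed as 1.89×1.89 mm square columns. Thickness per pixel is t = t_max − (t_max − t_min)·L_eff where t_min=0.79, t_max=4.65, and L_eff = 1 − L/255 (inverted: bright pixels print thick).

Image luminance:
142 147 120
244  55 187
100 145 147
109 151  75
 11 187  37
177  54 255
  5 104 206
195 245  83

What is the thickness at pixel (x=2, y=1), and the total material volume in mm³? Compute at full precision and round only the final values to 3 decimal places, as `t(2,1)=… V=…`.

t(2,1)=3.621 V=239.729

span = t_max - t_min = 4.65 - 0.79 = 3.860
L(2,1) = 187, L_eff = 1 - 187/255 = 0.266667 (inverted)
t(2,1) = 4.65 - 3.860·0.266667 = 3.621
Σt over all 8·3 pixels = 855673/12750 ≈ 67.1116078
V = pitch²·Σt = 1.89²·855673/12750 = 239.729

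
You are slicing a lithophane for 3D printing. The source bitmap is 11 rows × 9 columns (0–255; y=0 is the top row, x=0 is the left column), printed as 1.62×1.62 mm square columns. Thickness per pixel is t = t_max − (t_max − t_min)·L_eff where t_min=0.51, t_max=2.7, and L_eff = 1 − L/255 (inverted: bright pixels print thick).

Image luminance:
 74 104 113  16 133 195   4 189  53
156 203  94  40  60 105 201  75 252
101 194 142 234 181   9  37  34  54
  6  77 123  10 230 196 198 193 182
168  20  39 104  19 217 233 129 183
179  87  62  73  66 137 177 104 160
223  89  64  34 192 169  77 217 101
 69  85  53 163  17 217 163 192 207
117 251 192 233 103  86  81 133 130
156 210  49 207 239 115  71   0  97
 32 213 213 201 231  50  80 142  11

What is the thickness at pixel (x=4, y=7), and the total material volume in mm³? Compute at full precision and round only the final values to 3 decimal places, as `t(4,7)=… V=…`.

t(4,7)=0.656 V=411.989

span = t_max - t_min = 2.7 - 0.51 = 2.190
L(4,7) = 17, L_eff = 1 - 17/255 = 0.933333 (inverted)
t(4,7) = 2.7 - 2.190·0.933333 = 0.656
Σt over all 11·9 pixels = 266873/1700 ≈ 156.9841176
V = pitch²·Σt = 1.62²·266873/1700 = 411.989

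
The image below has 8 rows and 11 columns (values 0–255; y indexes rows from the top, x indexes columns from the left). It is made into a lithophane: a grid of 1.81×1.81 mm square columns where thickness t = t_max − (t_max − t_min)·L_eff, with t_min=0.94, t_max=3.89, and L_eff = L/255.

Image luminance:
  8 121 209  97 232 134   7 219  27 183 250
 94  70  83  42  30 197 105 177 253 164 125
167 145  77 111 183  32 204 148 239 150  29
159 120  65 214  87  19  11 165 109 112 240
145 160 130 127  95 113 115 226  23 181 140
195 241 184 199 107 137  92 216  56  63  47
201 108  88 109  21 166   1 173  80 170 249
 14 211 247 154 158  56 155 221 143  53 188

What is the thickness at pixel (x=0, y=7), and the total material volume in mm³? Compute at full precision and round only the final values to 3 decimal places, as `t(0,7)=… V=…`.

span = t_max - t_min = 3.89 - 0.94 = 2.950
L(0,7) = 14, L_eff = 14/255 = 0.054902
t(0,7) = 3.89 - 2.950·0.054902 = 3.728
Σt over all 8·11 pixels = 354381/1700 ≈ 208.4594118
V = pitch²·Σt = 1.81²·354381/1700 = 682.934

t(0,7)=3.728 V=682.934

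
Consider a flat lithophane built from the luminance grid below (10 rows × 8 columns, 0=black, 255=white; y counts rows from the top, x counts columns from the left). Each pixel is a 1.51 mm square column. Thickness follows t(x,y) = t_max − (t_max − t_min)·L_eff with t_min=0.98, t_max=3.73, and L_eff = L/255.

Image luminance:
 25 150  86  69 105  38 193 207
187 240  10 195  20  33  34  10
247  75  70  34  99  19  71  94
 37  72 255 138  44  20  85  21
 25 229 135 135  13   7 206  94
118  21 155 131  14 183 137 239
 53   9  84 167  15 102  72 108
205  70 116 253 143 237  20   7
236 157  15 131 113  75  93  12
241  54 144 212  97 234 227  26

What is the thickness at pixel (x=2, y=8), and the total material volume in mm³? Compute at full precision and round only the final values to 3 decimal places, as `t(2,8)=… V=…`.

t(2,8)=3.568 V=470.069

span = t_max - t_min = 3.73 - 0.98 = 2.750
L(2,8) = 15, L_eff = 15/255 = 0.058824
t(2,8) = 3.73 - 2.750·0.058824 = 3.568
Σt over all 10·8 pixels = 14019/68 ≈ 206.1617647
V = pitch²·Σt = 1.51²·14019/68 = 470.069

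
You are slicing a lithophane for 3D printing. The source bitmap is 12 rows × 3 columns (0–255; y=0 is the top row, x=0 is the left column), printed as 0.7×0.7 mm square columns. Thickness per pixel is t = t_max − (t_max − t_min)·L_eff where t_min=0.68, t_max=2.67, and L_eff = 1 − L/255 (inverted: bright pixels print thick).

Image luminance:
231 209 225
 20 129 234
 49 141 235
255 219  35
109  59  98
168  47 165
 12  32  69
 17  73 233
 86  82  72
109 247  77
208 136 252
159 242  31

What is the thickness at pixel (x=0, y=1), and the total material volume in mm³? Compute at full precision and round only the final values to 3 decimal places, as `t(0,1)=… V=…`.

span = t_max - t_min = 2.67 - 0.68 = 1.990
L(0,1) = 20, L_eff = 1 - 20/255 = 0.921569 (inverted)
t(0,1) = 2.67 - 1.990·0.921569 = 0.836
Σt over all 12·3 pixels = 62899/1020 ≈ 61.6656863
V = pitch²·Σt = 0.7²·62899/1020 = 30.216

t(0,1)=0.836 V=30.216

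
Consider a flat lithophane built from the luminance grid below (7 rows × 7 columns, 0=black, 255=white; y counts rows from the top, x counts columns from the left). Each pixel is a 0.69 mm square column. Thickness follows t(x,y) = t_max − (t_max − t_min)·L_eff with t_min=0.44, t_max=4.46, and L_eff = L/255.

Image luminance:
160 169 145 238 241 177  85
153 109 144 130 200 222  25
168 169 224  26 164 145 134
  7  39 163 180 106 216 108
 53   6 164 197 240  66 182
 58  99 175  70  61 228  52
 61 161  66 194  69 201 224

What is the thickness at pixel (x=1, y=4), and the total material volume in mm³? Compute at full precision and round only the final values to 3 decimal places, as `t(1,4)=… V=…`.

span = t_max - t_min = 4.46 - 0.44 = 4.020
L(1,4) = 6, L_eff = 6/255 = 0.023529
t(1,4) = 4.46 - 4.020·0.023529 = 4.365
Σt over all 7·7 pixels = 481637/4250 ≈ 113.3263529
V = pitch²·Σt = 0.69²·481637/4250 = 53.955

t(1,4)=4.365 V=53.955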